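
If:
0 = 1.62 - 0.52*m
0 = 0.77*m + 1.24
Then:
No Solution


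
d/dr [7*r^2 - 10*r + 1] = 14*r - 10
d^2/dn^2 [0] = 0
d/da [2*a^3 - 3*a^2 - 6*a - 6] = 6*a^2 - 6*a - 6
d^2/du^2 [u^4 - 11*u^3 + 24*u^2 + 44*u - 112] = 12*u^2 - 66*u + 48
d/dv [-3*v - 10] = -3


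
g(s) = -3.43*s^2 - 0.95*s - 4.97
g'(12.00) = -83.27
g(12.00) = -510.29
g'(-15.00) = 101.95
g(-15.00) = -762.47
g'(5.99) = -42.04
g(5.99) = -133.73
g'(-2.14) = 13.73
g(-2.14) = -18.65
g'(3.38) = -24.14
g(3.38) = -47.37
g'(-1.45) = 9.00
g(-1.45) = -10.80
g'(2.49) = -18.03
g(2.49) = -28.60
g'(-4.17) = 27.66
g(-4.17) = -60.65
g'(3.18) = -22.76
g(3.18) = -42.68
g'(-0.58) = 3.03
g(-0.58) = -5.57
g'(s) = -6.86*s - 0.95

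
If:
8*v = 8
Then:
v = 1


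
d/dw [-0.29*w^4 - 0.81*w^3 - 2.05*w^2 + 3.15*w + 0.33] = -1.16*w^3 - 2.43*w^2 - 4.1*w + 3.15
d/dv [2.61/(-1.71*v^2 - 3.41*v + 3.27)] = (8.9262*v + 8.9001)/(1.71*v^2 + 3.41*v - 3.27)^2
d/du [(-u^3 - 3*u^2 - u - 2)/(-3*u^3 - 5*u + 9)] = (-9*u^4 + 4*u^3 - 30*u^2 - 54*u - 19)/(9*u^6 + 30*u^4 - 54*u^3 + 25*u^2 - 90*u + 81)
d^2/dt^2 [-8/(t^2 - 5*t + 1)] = 16*(t^2 - 5*t - (2*t - 5)^2 + 1)/(t^2 - 5*t + 1)^3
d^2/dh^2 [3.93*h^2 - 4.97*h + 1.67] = 7.86000000000000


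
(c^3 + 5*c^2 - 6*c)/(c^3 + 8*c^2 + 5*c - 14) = c*(c + 6)/(c^2 + 9*c + 14)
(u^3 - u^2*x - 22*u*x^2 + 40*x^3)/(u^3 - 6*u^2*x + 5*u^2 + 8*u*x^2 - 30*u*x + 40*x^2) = (u + 5*x)/(u + 5)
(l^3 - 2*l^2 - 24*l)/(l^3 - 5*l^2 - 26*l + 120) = l*(l + 4)/(l^2 + l - 20)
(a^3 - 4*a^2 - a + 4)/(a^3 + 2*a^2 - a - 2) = (a - 4)/(a + 2)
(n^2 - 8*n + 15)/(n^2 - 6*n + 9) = (n - 5)/(n - 3)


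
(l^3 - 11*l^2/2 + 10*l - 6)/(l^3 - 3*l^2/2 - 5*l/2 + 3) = (2*l^2 - 7*l + 6)/(2*l^2 + l - 3)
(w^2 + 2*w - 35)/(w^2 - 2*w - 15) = (w + 7)/(w + 3)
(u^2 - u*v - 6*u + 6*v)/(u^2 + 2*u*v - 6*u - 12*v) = (u - v)/(u + 2*v)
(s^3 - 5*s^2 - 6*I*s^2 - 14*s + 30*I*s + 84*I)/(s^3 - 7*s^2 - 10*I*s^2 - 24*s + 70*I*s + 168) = (s + 2)/(s - 4*I)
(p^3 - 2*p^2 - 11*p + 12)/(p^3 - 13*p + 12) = (p^2 - p - 12)/(p^2 + p - 12)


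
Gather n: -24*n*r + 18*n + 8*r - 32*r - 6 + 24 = n*(18 - 24*r) - 24*r + 18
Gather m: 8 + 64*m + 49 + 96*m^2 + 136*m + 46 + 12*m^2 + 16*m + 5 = 108*m^2 + 216*m + 108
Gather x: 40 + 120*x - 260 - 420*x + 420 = 200 - 300*x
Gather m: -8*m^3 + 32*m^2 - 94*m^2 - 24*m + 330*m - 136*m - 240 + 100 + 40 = -8*m^3 - 62*m^2 + 170*m - 100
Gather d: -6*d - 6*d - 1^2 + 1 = -12*d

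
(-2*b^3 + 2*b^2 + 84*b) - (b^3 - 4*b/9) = -3*b^3 + 2*b^2 + 760*b/9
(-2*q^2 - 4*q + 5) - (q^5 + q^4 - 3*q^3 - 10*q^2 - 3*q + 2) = -q^5 - q^4 + 3*q^3 + 8*q^2 - q + 3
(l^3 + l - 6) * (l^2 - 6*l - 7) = l^5 - 6*l^4 - 6*l^3 - 12*l^2 + 29*l + 42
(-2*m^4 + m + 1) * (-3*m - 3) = 6*m^5 + 6*m^4 - 3*m^2 - 6*m - 3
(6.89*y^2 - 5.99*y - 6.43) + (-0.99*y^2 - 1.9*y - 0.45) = 5.9*y^2 - 7.89*y - 6.88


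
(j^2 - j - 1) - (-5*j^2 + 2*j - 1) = 6*j^2 - 3*j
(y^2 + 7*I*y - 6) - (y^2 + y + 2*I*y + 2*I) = -y + 5*I*y - 6 - 2*I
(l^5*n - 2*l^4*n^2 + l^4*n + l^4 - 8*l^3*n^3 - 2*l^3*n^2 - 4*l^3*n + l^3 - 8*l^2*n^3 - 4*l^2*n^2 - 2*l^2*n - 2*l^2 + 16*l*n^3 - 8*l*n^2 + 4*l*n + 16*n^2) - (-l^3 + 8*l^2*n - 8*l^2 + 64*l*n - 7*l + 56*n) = l^5*n - 2*l^4*n^2 + l^4*n + l^4 - 8*l^3*n^3 - 2*l^3*n^2 - 4*l^3*n + 2*l^3 - 8*l^2*n^3 - 4*l^2*n^2 - 10*l^2*n + 6*l^2 + 16*l*n^3 - 8*l*n^2 - 60*l*n + 7*l + 16*n^2 - 56*n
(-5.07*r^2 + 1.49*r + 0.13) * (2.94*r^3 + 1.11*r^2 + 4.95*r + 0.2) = -14.9058*r^5 - 1.2471*r^4 - 23.0604*r^3 + 6.5058*r^2 + 0.9415*r + 0.026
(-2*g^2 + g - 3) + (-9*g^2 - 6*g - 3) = -11*g^2 - 5*g - 6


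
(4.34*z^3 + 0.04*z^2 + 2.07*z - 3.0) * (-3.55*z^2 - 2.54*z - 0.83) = -15.407*z^5 - 11.1656*z^4 - 11.0523*z^3 + 5.359*z^2 + 5.9019*z + 2.49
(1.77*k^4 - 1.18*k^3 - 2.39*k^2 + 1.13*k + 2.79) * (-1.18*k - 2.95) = -2.0886*k^5 - 3.8291*k^4 + 6.3012*k^3 + 5.7171*k^2 - 6.6257*k - 8.2305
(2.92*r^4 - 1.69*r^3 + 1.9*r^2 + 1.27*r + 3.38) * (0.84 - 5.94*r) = -17.3448*r^5 + 12.4914*r^4 - 12.7056*r^3 - 5.9478*r^2 - 19.0104*r + 2.8392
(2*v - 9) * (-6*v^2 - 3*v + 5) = -12*v^3 + 48*v^2 + 37*v - 45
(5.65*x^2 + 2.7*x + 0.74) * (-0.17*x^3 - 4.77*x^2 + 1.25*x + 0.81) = -0.9605*x^5 - 27.4095*x^4 - 5.9423*x^3 + 4.4217*x^2 + 3.112*x + 0.5994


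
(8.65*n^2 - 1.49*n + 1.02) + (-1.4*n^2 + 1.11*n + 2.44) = 7.25*n^2 - 0.38*n + 3.46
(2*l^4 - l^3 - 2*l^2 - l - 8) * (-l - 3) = -2*l^5 - 5*l^4 + 5*l^3 + 7*l^2 + 11*l + 24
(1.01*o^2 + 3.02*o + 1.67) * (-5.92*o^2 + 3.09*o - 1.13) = -5.9792*o^4 - 14.7575*o^3 - 1.6959*o^2 + 1.7477*o - 1.8871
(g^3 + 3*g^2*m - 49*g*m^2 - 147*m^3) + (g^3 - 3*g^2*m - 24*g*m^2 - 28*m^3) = 2*g^3 - 73*g*m^2 - 175*m^3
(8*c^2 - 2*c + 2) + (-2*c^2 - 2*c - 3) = 6*c^2 - 4*c - 1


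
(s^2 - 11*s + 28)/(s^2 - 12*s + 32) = (s - 7)/(s - 8)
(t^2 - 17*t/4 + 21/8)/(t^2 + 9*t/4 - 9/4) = (t - 7/2)/(t + 3)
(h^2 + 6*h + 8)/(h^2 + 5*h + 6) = (h + 4)/(h + 3)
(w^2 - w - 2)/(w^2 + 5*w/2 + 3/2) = 2*(w - 2)/(2*w + 3)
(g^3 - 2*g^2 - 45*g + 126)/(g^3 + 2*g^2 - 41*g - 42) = (g - 3)/(g + 1)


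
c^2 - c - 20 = (c - 5)*(c + 4)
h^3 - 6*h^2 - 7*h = h*(h - 7)*(h + 1)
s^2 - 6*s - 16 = (s - 8)*(s + 2)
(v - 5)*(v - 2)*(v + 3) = v^3 - 4*v^2 - 11*v + 30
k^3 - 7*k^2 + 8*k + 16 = (k - 4)^2*(k + 1)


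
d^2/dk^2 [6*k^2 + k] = 12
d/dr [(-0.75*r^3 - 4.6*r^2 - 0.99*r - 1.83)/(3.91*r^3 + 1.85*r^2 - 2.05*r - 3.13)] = (16.5985*r^4 + 10.8168*r^3 + 39.7699*r^2 + 35.567*r - 0.6528)/(15.2881*r^6 + 14.467*r^5 - 12.6085*r^4 - 32.0616*r^3 - 7.3785*r^2 + 12.833*r + 9.7969)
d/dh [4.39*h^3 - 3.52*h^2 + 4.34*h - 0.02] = 13.17*h^2 - 7.04*h + 4.34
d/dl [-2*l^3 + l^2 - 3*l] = -6*l^2 + 2*l - 3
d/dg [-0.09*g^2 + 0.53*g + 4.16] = 0.53 - 0.18*g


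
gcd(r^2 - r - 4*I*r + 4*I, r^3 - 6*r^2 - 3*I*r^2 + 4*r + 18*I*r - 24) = r - 4*I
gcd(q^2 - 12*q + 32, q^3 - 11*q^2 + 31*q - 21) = 1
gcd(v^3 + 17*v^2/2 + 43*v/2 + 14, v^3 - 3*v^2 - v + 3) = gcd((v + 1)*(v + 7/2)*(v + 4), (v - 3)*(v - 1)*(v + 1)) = v + 1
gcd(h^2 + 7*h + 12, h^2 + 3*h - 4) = h + 4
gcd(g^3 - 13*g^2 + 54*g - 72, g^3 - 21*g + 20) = g - 4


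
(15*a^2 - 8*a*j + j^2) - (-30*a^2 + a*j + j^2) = 45*a^2 - 9*a*j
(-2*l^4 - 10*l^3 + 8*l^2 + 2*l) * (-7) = 14*l^4 + 70*l^3 - 56*l^2 - 14*l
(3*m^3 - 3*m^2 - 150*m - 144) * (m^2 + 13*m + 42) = 3*m^5 + 36*m^4 - 63*m^3 - 2220*m^2 - 8172*m - 6048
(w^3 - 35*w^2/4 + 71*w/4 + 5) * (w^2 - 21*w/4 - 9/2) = w^5 - 14*w^4 + 947*w^3/16 - 781*w^2/16 - 849*w/8 - 45/2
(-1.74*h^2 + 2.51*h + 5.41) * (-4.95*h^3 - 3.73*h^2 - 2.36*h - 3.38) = 8.613*h^5 - 5.9343*h^4 - 32.0354*h^3 - 20.2217*h^2 - 21.2514*h - 18.2858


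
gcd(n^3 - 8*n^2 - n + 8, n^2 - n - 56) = n - 8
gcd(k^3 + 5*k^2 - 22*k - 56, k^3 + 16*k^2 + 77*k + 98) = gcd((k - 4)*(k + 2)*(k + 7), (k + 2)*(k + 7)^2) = k^2 + 9*k + 14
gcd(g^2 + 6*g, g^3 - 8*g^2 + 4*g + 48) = 1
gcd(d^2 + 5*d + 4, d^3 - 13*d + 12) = d + 4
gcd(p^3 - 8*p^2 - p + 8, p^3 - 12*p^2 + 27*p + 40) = p^2 - 7*p - 8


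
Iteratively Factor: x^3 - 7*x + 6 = (x - 2)*(x^2 + 2*x - 3) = (x - 2)*(x - 1)*(x + 3)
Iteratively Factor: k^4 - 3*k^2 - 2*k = (k + 1)*(k^3 - k^2 - 2*k) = k*(k + 1)*(k^2 - k - 2) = k*(k - 2)*(k + 1)*(k + 1)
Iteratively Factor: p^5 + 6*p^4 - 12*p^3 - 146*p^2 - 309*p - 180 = (p - 5)*(p^4 + 11*p^3 + 43*p^2 + 69*p + 36) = (p - 5)*(p + 1)*(p^3 + 10*p^2 + 33*p + 36) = (p - 5)*(p + 1)*(p + 3)*(p^2 + 7*p + 12) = (p - 5)*(p + 1)*(p + 3)^2*(p + 4)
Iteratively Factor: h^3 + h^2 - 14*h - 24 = (h + 2)*(h^2 - h - 12) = (h - 4)*(h + 2)*(h + 3)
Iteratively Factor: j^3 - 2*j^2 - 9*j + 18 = (j - 3)*(j^2 + j - 6) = (j - 3)*(j + 3)*(j - 2)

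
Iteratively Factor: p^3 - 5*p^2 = (p)*(p^2 - 5*p) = p^2*(p - 5)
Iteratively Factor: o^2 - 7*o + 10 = (o - 5)*(o - 2)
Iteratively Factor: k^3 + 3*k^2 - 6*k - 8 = (k + 1)*(k^2 + 2*k - 8) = (k - 2)*(k + 1)*(k + 4)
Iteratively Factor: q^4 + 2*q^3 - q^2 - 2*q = (q + 1)*(q^3 + q^2 - 2*q) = (q - 1)*(q + 1)*(q^2 + 2*q) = q*(q - 1)*(q + 1)*(q + 2)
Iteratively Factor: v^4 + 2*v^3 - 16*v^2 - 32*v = (v + 2)*(v^3 - 16*v) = (v - 4)*(v + 2)*(v^2 + 4*v) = (v - 4)*(v + 2)*(v + 4)*(v)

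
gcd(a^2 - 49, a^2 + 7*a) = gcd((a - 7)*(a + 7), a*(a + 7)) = a + 7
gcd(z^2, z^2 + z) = z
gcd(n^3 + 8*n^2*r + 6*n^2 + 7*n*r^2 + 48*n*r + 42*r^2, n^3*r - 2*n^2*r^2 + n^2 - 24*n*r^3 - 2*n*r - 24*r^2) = 1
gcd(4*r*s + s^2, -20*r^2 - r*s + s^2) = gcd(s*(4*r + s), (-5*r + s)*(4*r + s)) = 4*r + s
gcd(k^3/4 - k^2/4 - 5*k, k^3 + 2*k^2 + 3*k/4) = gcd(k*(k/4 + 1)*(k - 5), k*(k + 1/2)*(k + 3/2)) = k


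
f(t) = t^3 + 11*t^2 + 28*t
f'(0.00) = 28.00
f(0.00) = 0.00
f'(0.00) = 28.00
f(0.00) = 0.00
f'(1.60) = 70.88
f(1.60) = 77.06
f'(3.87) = 158.07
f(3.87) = 331.07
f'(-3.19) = -11.65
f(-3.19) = -9.84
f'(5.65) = 248.07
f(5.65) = 689.71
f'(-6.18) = 6.62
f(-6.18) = 11.05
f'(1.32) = 62.27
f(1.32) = 58.43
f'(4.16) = 171.44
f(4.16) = 378.83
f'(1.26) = 60.48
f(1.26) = 54.74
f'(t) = 3*t^2 + 22*t + 28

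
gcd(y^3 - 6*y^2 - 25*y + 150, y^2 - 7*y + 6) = y - 6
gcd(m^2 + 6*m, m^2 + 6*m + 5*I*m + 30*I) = m + 6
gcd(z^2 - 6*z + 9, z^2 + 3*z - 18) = z - 3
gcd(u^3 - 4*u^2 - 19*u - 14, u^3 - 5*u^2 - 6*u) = u + 1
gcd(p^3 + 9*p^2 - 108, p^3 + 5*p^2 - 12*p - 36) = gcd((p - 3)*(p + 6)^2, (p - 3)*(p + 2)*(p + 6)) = p^2 + 3*p - 18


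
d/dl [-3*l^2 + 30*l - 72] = 30 - 6*l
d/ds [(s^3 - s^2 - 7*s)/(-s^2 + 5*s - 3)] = (-s^4 + 10*s^3 - 21*s^2 + 6*s + 21)/(s^4 - 10*s^3 + 31*s^2 - 30*s + 9)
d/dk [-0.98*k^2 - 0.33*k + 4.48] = -1.96*k - 0.33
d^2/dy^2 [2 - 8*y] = 0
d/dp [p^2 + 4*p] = 2*p + 4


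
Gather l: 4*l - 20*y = 4*l - 20*y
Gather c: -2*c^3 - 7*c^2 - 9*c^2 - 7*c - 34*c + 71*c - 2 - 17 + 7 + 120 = -2*c^3 - 16*c^2 + 30*c + 108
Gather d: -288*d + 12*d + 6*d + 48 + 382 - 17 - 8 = 405 - 270*d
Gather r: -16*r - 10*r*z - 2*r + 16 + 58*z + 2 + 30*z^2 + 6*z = r*(-10*z - 18) + 30*z^2 + 64*z + 18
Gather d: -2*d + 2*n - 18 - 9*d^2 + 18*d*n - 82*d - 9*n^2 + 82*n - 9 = -9*d^2 + d*(18*n - 84) - 9*n^2 + 84*n - 27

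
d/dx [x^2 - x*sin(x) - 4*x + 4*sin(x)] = -x*cos(x) + 2*x - sin(x) + 4*cos(x) - 4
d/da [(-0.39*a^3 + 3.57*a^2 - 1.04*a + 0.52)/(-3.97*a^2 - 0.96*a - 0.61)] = (1.5483*a^4 + 0.748799999999999*a^3 - 6.8423*a^2 - 0.226599999999999*a + 1.1336)/(15.7609*a^4 + 7.6224*a^3 + 5.765*a^2 + 1.1712*a + 0.3721)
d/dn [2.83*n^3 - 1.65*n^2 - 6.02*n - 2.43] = 8.49*n^2 - 3.3*n - 6.02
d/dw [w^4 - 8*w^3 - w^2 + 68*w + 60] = 4*w^3 - 24*w^2 - 2*w + 68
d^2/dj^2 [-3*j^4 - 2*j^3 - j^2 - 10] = -36*j^2 - 12*j - 2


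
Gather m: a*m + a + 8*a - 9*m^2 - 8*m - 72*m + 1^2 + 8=9*a - 9*m^2 + m*(a - 80) + 9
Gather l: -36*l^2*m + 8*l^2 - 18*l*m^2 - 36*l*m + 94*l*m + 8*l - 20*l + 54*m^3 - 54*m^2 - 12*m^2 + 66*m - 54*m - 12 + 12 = l^2*(8 - 36*m) + l*(-18*m^2 + 58*m - 12) + 54*m^3 - 66*m^2 + 12*m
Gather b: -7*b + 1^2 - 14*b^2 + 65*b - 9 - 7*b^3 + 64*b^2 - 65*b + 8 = -7*b^3 + 50*b^2 - 7*b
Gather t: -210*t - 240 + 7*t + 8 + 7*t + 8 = -196*t - 224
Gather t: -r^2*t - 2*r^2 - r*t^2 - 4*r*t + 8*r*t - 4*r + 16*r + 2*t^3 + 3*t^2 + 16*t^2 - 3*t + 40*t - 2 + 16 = -2*r^2 + 12*r + 2*t^3 + t^2*(19 - r) + t*(-r^2 + 4*r + 37) + 14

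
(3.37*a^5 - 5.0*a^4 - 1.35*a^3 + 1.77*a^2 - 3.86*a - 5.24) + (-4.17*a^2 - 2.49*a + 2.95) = 3.37*a^5 - 5.0*a^4 - 1.35*a^3 - 2.4*a^2 - 6.35*a - 2.29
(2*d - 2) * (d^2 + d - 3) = 2*d^3 - 8*d + 6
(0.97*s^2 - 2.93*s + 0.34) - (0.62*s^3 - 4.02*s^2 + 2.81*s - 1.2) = -0.62*s^3 + 4.99*s^2 - 5.74*s + 1.54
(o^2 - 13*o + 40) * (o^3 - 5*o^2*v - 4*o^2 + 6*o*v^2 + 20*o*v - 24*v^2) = o^5 - 5*o^4*v - 17*o^4 + 6*o^3*v^2 + 85*o^3*v + 92*o^3 - 102*o^2*v^2 - 460*o^2*v - 160*o^2 + 552*o*v^2 + 800*o*v - 960*v^2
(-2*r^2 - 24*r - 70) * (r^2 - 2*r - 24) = -2*r^4 - 20*r^3 + 26*r^2 + 716*r + 1680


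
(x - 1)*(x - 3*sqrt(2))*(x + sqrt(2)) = x^3 - 2*sqrt(2)*x^2 - x^2 - 6*x + 2*sqrt(2)*x + 6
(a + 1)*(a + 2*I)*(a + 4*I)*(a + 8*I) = a^4 + a^3 + 14*I*a^3 - 56*a^2 + 14*I*a^2 - 56*a - 64*I*a - 64*I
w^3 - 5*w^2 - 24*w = w*(w - 8)*(w + 3)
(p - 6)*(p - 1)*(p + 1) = p^3 - 6*p^2 - p + 6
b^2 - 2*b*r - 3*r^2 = (b - 3*r)*(b + r)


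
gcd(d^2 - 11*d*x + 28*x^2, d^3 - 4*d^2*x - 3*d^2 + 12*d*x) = -d + 4*x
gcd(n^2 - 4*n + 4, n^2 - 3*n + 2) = n - 2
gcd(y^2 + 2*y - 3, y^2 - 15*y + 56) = 1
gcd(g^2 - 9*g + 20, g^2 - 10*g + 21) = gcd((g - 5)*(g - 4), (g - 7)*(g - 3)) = 1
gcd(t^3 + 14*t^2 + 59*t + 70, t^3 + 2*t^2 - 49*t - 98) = t^2 + 9*t + 14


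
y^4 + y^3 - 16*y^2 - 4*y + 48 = (y - 3)*(y - 2)*(y + 2)*(y + 4)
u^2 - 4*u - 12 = (u - 6)*(u + 2)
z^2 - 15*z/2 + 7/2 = (z - 7)*(z - 1/2)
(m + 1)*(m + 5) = m^2 + 6*m + 5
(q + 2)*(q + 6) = q^2 + 8*q + 12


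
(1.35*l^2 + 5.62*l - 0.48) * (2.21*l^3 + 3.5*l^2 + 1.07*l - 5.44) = 2.9835*l^5 + 17.1452*l^4 + 20.0537*l^3 - 3.0106*l^2 - 31.0864*l + 2.6112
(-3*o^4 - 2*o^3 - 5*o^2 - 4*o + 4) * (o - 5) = -3*o^5 + 13*o^4 + 5*o^3 + 21*o^2 + 24*o - 20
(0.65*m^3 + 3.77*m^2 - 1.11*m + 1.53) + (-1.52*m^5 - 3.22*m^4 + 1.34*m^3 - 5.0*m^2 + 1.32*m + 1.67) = -1.52*m^5 - 3.22*m^4 + 1.99*m^3 - 1.23*m^2 + 0.21*m + 3.2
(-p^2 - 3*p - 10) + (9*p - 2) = -p^2 + 6*p - 12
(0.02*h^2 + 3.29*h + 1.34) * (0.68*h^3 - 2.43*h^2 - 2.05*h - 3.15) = 0.0136*h^5 + 2.1886*h^4 - 7.1245*h^3 - 10.0637*h^2 - 13.1105*h - 4.221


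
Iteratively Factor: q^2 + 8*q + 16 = (q + 4)*(q + 4)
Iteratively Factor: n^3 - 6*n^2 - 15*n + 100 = (n + 4)*(n^2 - 10*n + 25) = (n - 5)*(n + 4)*(n - 5)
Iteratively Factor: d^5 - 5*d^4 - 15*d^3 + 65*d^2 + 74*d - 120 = (d + 2)*(d^4 - 7*d^3 - d^2 + 67*d - 60) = (d - 1)*(d + 2)*(d^3 - 6*d^2 - 7*d + 60) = (d - 5)*(d - 1)*(d + 2)*(d^2 - d - 12) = (d - 5)*(d - 1)*(d + 2)*(d + 3)*(d - 4)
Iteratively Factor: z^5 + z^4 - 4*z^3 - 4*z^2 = (z)*(z^4 + z^3 - 4*z^2 - 4*z) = z*(z - 2)*(z^3 + 3*z^2 + 2*z) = z^2*(z - 2)*(z^2 + 3*z + 2) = z^2*(z - 2)*(z + 2)*(z + 1)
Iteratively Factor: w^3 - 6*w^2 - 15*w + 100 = (w + 4)*(w^2 - 10*w + 25) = (w - 5)*(w + 4)*(w - 5)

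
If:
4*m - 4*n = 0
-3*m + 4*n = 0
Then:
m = 0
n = 0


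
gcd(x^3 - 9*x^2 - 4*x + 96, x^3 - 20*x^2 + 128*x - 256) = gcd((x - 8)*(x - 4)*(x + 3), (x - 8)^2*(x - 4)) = x^2 - 12*x + 32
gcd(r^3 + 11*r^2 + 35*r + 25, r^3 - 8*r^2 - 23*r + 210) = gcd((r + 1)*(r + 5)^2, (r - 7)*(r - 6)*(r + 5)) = r + 5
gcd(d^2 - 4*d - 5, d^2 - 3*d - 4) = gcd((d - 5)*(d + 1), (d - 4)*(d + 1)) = d + 1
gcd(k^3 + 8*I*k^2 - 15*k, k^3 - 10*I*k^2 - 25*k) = k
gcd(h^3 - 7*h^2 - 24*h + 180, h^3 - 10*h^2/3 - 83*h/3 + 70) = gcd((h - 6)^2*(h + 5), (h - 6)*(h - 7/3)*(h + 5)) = h^2 - h - 30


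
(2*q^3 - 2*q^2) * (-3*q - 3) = -6*q^4 + 6*q^2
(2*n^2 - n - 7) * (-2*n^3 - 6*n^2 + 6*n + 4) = -4*n^5 - 10*n^4 + 32*n^3 + 44*n^2 - 46*n - 28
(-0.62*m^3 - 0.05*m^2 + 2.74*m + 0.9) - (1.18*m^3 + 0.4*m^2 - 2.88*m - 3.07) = -1.8*m^3 - 0.45*m^2 + 5.62*m + 3.97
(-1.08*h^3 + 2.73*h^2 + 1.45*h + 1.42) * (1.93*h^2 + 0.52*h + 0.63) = -2.0844*h^5 + 4.7073*h^4 + 3.5377*h^3 + 5.2145*h^2 + 1.6519*h + 0.8946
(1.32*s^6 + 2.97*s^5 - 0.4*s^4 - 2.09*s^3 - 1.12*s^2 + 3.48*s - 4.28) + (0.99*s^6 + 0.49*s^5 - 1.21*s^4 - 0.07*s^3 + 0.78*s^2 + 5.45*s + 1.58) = 2.31*s^6 + 3.46*s^5 - 1.61*s^4 - 2.16*s^3 - 0.34*s^2 + 8.93*s - 2.7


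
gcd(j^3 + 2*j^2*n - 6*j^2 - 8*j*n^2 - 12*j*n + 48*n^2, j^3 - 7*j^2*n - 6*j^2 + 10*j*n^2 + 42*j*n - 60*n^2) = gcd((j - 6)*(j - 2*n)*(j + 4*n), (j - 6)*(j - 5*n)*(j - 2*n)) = j^2 - 2*j*n - 6*j + 12*n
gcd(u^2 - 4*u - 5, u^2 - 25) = u - 5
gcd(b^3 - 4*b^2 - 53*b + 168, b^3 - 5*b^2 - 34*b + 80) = b - 8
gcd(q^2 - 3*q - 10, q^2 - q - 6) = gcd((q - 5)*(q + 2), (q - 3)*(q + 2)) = q + 2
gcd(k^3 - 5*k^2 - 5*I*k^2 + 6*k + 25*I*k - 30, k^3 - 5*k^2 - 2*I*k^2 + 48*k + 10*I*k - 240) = k - 5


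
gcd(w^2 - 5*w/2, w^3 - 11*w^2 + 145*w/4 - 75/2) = w - 5/2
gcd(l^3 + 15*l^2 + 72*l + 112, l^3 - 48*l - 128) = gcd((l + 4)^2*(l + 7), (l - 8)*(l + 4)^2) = l^2 + 8*l + 16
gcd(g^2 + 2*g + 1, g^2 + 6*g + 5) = g + 1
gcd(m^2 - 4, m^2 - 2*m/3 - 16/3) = m + 2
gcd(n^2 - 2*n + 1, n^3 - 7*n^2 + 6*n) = n - 1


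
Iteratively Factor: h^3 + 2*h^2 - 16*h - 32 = (h + 2)*(h^2 - 16) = (h - 4)*(h + 2)*(h + 4)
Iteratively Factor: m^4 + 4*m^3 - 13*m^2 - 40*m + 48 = (m - 3)*(m^3 + 7*m^2 + 8*m - 16) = (m - 3)*(m + 4)*(m^2 + 3*m - 4) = (m - 3)*(m - 1)*(m + 4)*(m + 4)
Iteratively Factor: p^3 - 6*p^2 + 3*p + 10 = (p - 2)*(p^2 - 4*p - 5) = (p - 5)*(p - 2)*(p + 1)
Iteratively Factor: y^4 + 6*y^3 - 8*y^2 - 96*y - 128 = (y + 2)*(y^3 + 4*y^2 - 16*y - 64) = (y - 4)*(y + 2)*(y^2 + 8*y + 16) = (y - 4)*(y + 2)*(y + 4)*(y + 4)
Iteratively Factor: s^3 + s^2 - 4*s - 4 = (s + 1)*(s^2 - 4) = (s - 2)*(s + 1)*(s + 2)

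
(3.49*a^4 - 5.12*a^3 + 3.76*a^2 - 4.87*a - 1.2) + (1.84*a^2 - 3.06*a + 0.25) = 3.49*a^4 - 5.12*a^3 + 5.6*a^2 - 7.93*a - 0.95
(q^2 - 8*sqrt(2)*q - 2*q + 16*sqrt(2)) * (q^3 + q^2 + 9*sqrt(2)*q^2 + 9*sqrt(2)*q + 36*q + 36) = q^5 - q^4 + sqrt(2)*q^4 - 110*q^3 - sqrt(2)*q^3 - 290*sqrt(2)*q^2 + 108*q^2 + 216*q + 288*sqrt(2)*q + 576*sqrt(2)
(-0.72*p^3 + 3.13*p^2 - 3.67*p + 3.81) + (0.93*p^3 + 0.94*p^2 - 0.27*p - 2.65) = 0.21*p^3 + 4.07*p^2 - 3.94*p + 1.16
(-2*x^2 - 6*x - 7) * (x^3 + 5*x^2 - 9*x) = -2*x^5 - 16*x^4 - 19*x^3 + 19*x^2 + 63*x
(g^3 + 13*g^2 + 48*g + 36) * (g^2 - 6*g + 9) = g^5 + 7*g^4 - 21*g^3 - 135*g^2 + 216*g + 324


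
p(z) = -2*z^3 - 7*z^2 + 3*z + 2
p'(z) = -6*z^2 - 14*z + 3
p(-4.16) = 12.36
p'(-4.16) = -42.59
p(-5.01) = 62.77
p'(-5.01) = -77.46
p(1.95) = -33.60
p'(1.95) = -47.12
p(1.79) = -26.53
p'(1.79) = -41.28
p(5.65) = -565.23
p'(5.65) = -267.64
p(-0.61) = -1.98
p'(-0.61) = 9.31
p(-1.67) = -13.22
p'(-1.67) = 9.65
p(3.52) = -161.40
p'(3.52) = -120.62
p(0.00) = 2.00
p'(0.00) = 3.00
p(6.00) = -664.00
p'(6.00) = -297.00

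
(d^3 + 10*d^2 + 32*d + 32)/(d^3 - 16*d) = (d^2 + 6*d + 8)/(d*(d - 4))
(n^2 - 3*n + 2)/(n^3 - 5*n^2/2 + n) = 2*(n - 1)/(n*(2*n - 1))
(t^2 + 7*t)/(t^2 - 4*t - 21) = t*(t + 7)/(t^2 - 4*t - 21)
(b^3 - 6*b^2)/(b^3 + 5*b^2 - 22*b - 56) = b^2*(b - 6)/(b^3 + 5*b^2 - 22*b - 56)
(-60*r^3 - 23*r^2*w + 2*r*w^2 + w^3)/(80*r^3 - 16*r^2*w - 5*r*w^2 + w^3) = (-3*r - w)/(4*r - w)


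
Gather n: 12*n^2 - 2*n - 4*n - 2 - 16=12*n^2 - 6*n - 18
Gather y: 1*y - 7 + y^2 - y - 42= y^2 - 49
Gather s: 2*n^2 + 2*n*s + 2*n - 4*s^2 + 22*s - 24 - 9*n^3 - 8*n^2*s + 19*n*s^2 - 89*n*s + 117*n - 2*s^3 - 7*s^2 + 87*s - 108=-9*n^3 + 2*n^2 + 119*n - 2*s^3 + s^2*(19*n - 11) + s*(-8*n^2 - 87*n + 109) - 132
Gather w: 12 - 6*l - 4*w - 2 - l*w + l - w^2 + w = -5*l - w^2 + w*(-l - 3) + 10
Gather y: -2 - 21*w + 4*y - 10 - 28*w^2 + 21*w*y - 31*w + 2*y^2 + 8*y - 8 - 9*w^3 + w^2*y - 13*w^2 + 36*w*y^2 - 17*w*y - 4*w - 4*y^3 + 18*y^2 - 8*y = -9*w^3 - 41*w^2 - 56*w - 4*y^3 + y^2*(36*w + 20) + y*(w^2 + 4*w + 4) - 20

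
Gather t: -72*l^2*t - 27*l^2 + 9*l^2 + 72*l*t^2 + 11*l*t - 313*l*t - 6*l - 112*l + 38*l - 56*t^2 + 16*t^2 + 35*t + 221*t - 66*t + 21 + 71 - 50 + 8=-18*l^2 - 80*l + t^2*(72*l - 40) + t*(-72*l^2 - 302*l + 190) + 50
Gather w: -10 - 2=-12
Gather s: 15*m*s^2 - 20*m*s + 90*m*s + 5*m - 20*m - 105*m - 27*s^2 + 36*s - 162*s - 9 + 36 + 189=-120*m + s^2*(15*m - 27) + s*(70*m - 126) + 216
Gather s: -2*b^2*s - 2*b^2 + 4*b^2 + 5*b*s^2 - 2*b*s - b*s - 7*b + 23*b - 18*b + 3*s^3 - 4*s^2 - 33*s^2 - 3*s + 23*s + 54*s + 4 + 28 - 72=2*b^2 - 2*b + 3*s^3 + s^2*(5*b - 37) + s*(-2*b^2 - 3*b + 74) - 40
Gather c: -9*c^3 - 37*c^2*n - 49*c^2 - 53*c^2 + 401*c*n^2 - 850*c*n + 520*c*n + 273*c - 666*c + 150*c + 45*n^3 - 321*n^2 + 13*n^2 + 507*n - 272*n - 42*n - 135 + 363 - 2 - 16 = -9*c^3 + c^2*(-37*n - 102) + c*(401*n^2 - 330*n - 243) + 45*n^3 - 308*n^2 + 193*n + 210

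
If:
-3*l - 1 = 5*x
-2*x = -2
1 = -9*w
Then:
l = -2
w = -1/9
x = 1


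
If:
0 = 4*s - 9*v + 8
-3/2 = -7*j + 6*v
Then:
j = 6*v/7 + 3/14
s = 9*v/4 - 2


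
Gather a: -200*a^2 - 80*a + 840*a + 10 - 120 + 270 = -200*a^2 + 760*a + 160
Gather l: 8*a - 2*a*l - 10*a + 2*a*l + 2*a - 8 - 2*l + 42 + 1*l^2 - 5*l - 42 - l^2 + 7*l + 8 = 0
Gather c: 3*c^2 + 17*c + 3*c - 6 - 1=3*c^2 + 20*c - 7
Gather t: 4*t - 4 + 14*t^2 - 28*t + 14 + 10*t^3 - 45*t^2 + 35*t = 10*t^3 - 31*t^2 + 11*t + 10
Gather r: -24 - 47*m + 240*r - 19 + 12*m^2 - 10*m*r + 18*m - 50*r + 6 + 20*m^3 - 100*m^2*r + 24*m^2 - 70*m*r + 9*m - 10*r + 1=20*m^3 + 36*m^2 - 20*m + r*(-100*m^2 - 80*m + 180) - 36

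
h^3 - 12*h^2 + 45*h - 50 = (h - 5)^2*(h - 2)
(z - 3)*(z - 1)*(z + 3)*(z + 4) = z^4 + 3*z^3 - 13*z^2 - 27*z + 36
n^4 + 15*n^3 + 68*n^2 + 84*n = n*(n + 2)*(n + 6)*(n + 7)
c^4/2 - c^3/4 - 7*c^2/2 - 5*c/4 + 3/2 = (c/2 + 1)*(c - 3)*(c - 1/2)*(c + 1)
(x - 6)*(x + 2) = x^2 - 4*x - 12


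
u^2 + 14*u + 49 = (u + 7)^2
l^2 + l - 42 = (l - 6)*(l + 7)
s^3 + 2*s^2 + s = s*(s + 1)^2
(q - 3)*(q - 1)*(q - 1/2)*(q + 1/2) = q^4 - 4*q^3 + 11*q^2/4 + q - 3/4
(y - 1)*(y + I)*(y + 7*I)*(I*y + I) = I*y^4 - 8*y^3 - 8*I*y^2 + 8*y + 7*I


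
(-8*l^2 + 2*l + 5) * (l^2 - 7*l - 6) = -8*l^4 + 58*l^3 + 39*l^2 - 47*l - 30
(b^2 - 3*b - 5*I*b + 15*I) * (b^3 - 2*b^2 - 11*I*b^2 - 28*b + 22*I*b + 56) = b^5 - 5*b^4 - 16*I*b^4 - 77*b^3 + 80*I*b^3 + 415*b^2 + 44*I*b^2 - 498*b - 700*I*b + 840*I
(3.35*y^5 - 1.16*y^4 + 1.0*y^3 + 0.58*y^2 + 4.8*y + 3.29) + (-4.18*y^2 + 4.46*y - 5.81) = 3.35*y^5 - 1.16*y^4 + 1.0*y^3 - 3.6*y^2 + 9.26*y - 2.52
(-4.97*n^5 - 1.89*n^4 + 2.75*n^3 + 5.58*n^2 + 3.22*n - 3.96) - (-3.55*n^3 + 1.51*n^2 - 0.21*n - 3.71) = -4.97*n^5 - 1.89*n^4 + 6.3*n^3 + 4.07*n^2 + 3.43*n - 0.25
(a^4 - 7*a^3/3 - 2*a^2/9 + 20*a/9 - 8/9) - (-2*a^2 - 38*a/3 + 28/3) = a^4 - 7*a^3/3 + 16*a^2/9 + 134*a/9 - 92/9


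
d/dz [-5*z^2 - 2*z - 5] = -10*z - 2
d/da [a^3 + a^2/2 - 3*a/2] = 3*a^2 + a - 3/2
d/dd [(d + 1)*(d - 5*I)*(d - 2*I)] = 3*d^2 + d*(2 - 14*I) - 10 - 7*I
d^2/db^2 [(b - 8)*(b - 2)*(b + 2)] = 6*b - 16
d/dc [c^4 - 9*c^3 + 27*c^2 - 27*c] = 4*c^3 - 27*c^2 + 54*c - 27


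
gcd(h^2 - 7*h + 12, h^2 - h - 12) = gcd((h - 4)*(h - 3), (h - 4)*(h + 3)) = h - 4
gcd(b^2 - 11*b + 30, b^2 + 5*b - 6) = 1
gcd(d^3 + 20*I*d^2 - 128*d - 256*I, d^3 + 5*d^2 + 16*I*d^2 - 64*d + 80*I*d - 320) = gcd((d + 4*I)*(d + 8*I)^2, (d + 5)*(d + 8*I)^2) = d^2 + 16*I*d - 64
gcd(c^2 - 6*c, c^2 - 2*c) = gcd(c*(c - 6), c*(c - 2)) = c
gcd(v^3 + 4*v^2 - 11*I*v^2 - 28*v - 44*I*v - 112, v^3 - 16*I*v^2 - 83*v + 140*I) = v^2 - 11*I*v - 28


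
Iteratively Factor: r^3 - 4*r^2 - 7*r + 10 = (r - 1)*(r^2 - 3*r - 10) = (r - 5)*(r - 1)*(r + 2)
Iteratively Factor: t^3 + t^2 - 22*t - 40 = (t + 2)*(t^2 - t - 20) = (t + 2)*(t + 4)*(t - 5)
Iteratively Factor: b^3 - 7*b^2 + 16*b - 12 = (b - 2)*(b^2 - 5*b + 6) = (b - 2)^2*(b - 3)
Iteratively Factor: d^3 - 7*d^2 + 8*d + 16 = (d - 4)*(d^2 - 3*d - 4) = (d - 4)*(d + 1)*(d - 4)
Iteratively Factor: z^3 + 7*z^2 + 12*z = (z + 4)*(z^2 + 3*z) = (z + 3)*(z + 4)*(z)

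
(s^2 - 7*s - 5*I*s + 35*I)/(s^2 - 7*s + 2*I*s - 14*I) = (s - 5*I)/(s + 2*I)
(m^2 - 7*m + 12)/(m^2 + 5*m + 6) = (m^2 - 7*m + 12)/(m^2 + 5*m + 6)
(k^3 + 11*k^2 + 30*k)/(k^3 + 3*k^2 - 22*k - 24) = k*(k + 5)/(k^2 - 3*k - 4)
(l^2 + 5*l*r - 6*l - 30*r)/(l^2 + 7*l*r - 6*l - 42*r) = (l + 5*r)/(l + 7*r)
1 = 1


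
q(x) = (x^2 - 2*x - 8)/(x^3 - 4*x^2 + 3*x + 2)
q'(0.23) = 1.17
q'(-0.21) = 23.81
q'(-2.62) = 0.07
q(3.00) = -2.50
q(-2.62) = -0.08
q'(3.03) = 8.30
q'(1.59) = -38.54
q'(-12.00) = 0.00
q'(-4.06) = 0.00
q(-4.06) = -0.12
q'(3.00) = 9.50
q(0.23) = -3.38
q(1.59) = -12.77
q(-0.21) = -6.36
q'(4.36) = 0.19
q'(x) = (2*x - 2)/(x^3 - 4*x^2 + 3*x + 2) + (-3*x^2 + 8*x - 3)*(x^2 - 2*x - 8)/(x^3 - 4*x^2 + 3*x + 2)^2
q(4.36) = 0.10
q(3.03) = -2.23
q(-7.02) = -0.10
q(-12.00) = -0.07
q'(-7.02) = -0.01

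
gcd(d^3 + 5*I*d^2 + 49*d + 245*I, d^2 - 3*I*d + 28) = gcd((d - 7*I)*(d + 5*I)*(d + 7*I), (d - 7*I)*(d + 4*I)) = d - 7*I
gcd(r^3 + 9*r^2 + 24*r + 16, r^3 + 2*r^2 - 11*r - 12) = r^2 + 5*r + 4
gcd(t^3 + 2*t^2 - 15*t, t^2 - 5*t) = t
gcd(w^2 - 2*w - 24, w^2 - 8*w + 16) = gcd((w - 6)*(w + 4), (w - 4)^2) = 1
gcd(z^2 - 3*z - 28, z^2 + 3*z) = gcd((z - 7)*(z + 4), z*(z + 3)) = 1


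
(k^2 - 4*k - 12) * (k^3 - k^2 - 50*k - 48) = k^5 - 5*k^4 - 58*k^3 + 164*k^2 + 792*k + 576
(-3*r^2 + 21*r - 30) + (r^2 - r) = -2*r^2 + 20*r - 30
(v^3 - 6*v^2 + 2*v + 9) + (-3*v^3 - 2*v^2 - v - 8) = -2*v^3 - 8*v^2 + v + 1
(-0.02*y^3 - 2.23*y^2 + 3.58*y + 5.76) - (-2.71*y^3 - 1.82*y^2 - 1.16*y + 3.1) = 2.69*y^3 - 0.41*y^2 + 4.74*y + 2.66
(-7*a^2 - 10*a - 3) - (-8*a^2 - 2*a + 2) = a^2 - 8*a - 5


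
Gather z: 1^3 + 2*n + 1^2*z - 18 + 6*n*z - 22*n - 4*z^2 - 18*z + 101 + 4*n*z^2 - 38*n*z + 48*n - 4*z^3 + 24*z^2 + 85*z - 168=28*n - 4*z^3 + z^2*(4*n + 20) + z*(68 - 32*n) - 84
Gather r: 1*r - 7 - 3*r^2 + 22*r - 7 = -3*r^2 + 23*r - 14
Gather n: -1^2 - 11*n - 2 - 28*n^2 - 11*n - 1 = -28*n^2 - 22*n - 4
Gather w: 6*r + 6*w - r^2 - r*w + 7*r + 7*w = -r^2 + 13*r + w*(13 - r)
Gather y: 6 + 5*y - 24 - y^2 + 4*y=-y^2 + 9*y - 18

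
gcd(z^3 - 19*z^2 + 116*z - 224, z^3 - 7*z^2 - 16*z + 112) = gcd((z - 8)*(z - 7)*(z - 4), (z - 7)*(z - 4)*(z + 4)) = z^2 - 11*z + 28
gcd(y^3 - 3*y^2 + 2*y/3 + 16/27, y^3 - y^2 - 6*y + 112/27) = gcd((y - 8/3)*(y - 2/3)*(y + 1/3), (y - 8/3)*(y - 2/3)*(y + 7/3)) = y^2 - 10*y/3 + 16/9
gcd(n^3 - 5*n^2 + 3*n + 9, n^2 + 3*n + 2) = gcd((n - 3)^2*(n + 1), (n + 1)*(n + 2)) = n + 1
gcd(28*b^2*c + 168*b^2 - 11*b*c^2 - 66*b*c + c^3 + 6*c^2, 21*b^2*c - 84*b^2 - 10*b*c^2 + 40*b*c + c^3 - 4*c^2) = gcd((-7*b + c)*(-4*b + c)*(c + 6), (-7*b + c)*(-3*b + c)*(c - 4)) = 7*b - c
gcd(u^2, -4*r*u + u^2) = u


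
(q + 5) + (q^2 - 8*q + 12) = q^2 - 7*q + 17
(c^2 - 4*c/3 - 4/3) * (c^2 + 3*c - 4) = c^4 + 5*c^3/3 - 28*c^2/3 + 4*c/3 + 16/3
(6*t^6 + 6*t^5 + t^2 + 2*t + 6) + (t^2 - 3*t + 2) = 6*t^6 + 6*t^5 + 2*t^2 - t + 8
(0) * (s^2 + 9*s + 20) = 0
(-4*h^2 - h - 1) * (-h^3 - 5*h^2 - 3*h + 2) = 4*h^5 + 21*h^4 + 18*h^3 + h - 2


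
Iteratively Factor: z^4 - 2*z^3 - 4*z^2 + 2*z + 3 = (z - 1)*(z^3 - z^2 - 5*z - 3) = (z - 1)*(z + 1)*(z^2 - 2*z - 3) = (z - 1)*(z + 1)^2*(z - 3)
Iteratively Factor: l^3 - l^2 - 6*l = (l + 2)*(l^2 - 3*l) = l*(l + 2)*(l - 3)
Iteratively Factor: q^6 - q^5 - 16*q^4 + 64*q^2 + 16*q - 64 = (q - 4)*(q^5 + 3*q^4 - 4*q^3 - 16*q^2 + 16) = (q - 4)*(q + 2)*(q^4 + q^3 - 6*q^2 - 4*q + 8) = (q - 4)*(q - 1)*(q + 2)*(q^3 + 2*q^2 - 4*q - 8) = (q - 4)*(q - 1)*(q + 2)^2*(q^2 - 4) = (q - 4)*(q - 1)*(q + 2)^3*(q - 2)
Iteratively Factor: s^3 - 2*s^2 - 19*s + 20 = (s - 5)*(s^2 + 3*s - 4) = (s - 5)*(s - 1)*(s + 4)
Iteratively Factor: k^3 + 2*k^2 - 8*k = (k - 2)*(k^2 + 4*k) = (k - 2)*(k + 4)*(k)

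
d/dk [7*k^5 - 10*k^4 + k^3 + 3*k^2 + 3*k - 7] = 35*k^4 - 40*k^3 + 3*k^2 + 6*k + 3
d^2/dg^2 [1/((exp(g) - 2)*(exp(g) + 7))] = (4*exp(3*g) + 15*exp(2*g) + 81*exp(g) + 70)*exp(g)/(exp(6*g) + 15*exp(5*g) + 33*exp(4*g) - 295*exp(3*g) - 462*exp(2*g) + 2940*exp(g) - 2744)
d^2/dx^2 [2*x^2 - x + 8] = 4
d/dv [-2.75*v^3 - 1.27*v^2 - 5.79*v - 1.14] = -8.25*v^2 - 2.54*v - 5.79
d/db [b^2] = 2*b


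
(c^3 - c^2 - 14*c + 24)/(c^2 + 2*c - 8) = c - 3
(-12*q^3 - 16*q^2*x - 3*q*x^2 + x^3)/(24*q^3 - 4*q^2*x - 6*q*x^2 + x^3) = (q + x)/(-2*q + x)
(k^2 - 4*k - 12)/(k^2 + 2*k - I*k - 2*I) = (k - 6)/(k - I)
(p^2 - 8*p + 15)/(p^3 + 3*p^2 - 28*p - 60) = (p - 3)/(p^2 + 8*p + 12)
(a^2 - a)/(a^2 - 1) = a/(a + 1)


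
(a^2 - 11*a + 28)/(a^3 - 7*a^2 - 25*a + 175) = (a - 4)/(a^2 - 25)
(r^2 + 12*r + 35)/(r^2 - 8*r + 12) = (r^2 + 12*r + 35)/(r^2 - 8*r + 12)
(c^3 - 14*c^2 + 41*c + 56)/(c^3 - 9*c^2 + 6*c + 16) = (c - 7)/(c - 2)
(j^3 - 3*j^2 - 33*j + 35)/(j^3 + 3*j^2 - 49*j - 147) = (j^2 + 4*j - 5)/(j^2 + 10*j + 21)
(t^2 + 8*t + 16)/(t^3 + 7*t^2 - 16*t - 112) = (t + 4)/(t^2 + 3*t - 28)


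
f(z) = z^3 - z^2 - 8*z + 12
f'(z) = 3*z^2 - 2*z - 8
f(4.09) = 30.97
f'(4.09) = 34.00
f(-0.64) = 16.45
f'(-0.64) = -5.49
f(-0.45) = 15.31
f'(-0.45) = -6.49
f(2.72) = 2.97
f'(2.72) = 8.76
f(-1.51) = 18.36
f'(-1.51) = 1.86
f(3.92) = 25.51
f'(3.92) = 30.26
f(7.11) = 263.99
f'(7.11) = 129.44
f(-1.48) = 18.41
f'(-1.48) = 1.53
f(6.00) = 144.00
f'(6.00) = 88.00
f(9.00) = 588.00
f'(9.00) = 217.00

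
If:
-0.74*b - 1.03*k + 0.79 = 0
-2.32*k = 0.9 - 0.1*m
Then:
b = 1.60752562907735 - 0.059995340167754*m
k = 0.0431034482758621*m - 0.387931034482759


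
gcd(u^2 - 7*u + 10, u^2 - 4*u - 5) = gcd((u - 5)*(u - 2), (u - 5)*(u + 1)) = u - 5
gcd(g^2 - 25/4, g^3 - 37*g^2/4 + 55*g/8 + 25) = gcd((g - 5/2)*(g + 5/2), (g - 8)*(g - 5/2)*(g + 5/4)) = g - 5/2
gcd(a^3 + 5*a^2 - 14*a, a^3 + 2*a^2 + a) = a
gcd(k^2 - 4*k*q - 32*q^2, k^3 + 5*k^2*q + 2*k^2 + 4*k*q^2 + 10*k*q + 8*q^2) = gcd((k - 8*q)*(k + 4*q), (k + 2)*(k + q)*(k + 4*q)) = k + 4*q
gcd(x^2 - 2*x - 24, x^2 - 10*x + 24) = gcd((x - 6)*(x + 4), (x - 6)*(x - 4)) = x - 6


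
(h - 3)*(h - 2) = h^2 - 5*h + 6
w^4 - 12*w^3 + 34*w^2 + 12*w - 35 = (w - 7)*(w - 5)*(w - 1)*(w + 1)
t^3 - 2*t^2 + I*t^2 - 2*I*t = t*(t - 2)*(t + I)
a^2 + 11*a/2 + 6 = (a + 3/2)*(a + 4)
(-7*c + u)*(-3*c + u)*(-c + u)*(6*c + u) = -126*c^4 + 165*c^3*u - 35*c^2*u^2 - 5*c*u^3 + u^4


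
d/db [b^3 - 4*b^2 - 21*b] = 3*b^2 - 8*b - 21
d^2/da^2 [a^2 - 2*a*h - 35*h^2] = 2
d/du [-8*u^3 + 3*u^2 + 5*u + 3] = -24*u^2 + 6*u + 5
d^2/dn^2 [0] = 0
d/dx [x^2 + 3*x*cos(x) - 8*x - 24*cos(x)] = -3*x*sin(x) + 2*x + 24*sin(x) + 3*cos(x) - 8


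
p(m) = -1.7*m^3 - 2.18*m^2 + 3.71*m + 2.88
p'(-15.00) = -1078.39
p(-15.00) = 5194.23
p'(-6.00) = -153.73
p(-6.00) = 269.34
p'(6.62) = -248.66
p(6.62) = -561.30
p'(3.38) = -69.29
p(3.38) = -75.13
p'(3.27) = -65.08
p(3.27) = -67.74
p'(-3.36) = -39.22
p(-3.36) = 30.29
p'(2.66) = -43.97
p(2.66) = -34.67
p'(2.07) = -27.17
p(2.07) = -13.86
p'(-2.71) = -21.93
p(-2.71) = 10.65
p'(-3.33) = -38.32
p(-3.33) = 29.13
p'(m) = -5.1*m^2 - 4.36*m + 3.71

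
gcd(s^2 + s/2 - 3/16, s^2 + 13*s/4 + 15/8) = s + 3/4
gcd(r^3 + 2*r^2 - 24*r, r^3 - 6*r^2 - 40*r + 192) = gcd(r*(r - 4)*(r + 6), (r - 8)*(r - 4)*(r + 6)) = r^2 + 2*r - 24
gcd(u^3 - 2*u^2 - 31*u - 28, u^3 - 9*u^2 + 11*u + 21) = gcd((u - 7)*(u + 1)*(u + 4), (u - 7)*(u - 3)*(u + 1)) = u^2 - 6*u - 7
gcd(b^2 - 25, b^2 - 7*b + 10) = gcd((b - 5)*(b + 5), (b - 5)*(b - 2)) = b - 5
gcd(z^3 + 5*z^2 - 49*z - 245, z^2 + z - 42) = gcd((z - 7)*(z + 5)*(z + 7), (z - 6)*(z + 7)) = z + 7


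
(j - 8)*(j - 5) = j^2 - 13*j + 40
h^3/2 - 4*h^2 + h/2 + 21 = (h/2 + 1)*(h - 7)*(h - 3)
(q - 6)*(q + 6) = q^2 - 36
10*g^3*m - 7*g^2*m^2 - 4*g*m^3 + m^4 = m*(-5*g + m)*(-g + m)*(2*g + m)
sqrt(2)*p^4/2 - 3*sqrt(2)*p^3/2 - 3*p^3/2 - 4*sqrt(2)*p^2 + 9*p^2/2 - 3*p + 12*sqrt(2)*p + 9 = (p - 3)*(p - 3*sqrt(2))*(p + sqrt(2)/2)*(sqrt(2)*p/2 + 1)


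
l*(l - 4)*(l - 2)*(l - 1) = l^4 - 7*l^3 + 14*l^2 - 8*l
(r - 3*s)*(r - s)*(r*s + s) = r^3*s - 4*r^2*s^2 + r^2*s + 3*r*s^3 - 4*r*s^2 + 3*s^3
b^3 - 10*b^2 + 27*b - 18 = (b - 6)*(b - 3)*(b - 1)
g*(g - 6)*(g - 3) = g^3 - 9*g^2 + 18*g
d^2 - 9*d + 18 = (d - 6)*(d - 3)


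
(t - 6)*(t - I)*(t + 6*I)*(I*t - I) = I*t^4 - 5*t^3 - 7*I*t^3 + 35*t^2 + 12*I*t^2 - 30*t - 42*I*t + 36*I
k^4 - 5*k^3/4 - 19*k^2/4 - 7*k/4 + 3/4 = (k - 3)*(k - 1/4)*(k + 1)^2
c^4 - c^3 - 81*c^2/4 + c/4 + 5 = (c - 5)*(c - 1/2)*(c + 1/2)*(c + 4)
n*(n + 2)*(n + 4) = n^3 + 6*n^2 + 8*n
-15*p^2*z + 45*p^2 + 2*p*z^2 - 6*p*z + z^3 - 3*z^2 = (-3*p + z)*(5*p + z)*(z - 3)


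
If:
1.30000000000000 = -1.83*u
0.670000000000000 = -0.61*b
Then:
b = -1.10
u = -0.71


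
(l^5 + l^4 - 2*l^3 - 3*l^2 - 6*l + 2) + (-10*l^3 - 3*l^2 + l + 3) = l^5 + l^4 - 12*l^3 - 6*l^2 - 5*l + 5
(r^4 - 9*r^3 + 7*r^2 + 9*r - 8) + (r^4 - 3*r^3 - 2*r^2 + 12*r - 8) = 2*r^4 - 12*r^3 + 5*r^2 + 21*r - 16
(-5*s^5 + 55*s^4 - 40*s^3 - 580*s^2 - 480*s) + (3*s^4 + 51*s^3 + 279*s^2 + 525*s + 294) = -5*s^5 + 58*s^4 + 11*s^3 - 301*s^2 + 45*s + 294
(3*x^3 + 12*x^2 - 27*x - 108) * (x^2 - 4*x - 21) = 3*x^5 - 138*x^3 - 252*x^2 + 999*x + 2268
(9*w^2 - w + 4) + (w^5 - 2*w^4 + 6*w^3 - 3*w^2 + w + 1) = w^5 - 2*w^4 + 6*w^3 + 6*w^2 + 5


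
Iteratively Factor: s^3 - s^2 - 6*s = (s + 2)*(s^2 - 3*s) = s*(s + 2)*(s - 3)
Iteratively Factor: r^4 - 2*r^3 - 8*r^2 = (r)*(r^3 - 2*r^2 - 8*r) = r*(r - 4)*(r^2 + 2*r) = r*(r - 4)*(r + 2)*(r)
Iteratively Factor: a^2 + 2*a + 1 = (a + 1)*(a + 1)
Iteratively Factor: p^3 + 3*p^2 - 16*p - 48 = (p + 3)*(p^2 - 16) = (p + 3)*(p + 4)*(p - 4)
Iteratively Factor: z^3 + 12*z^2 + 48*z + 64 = (z + 4)*(z^2 + 8*z + 16) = (z + 4)^2*(z + 4)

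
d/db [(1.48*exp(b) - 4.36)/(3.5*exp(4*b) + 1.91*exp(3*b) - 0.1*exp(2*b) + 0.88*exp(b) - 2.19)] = (-15.54*exp(4*b) + 55.3864*exp(3*b) + 25.1308*exp(2*b) - 0.872*exp(b) + 0.5956)*exp(b)/(12.25*exp(8*b) + 13.37*exp(7*b) + 2.9481*exp(6*b) + 5.778*exp(5*b) - 11.9584*exp(4*b) - 8.5418*exp(3*b) + 1.2124*exp(2*b) - 3.8544*exp(b) + 4.7961)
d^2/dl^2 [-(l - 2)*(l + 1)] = -2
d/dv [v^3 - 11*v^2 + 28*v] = 3*v^2 - 22*v + 28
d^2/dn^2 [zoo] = 0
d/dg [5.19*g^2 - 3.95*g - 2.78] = 10.38*g - 3.95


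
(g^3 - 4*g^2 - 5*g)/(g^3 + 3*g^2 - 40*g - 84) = g*(g^2 - 4*g - 5)/(g^3 + 3*g^2 - 40*g - 84)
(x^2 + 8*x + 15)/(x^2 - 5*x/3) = 3*(x^2 + 8*x + 15)/(x*(3*x - 5))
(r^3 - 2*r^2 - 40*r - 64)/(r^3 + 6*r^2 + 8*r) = (r - 8)/r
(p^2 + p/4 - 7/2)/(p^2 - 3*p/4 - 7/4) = (p + 2)/(p + 1)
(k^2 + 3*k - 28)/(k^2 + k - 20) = (k + 7)/(k + 5)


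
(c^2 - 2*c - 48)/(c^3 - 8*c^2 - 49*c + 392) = (c + 6)/(c^2 - 49)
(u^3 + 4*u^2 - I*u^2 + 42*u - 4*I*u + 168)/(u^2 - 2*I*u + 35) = (u^2 + u*(4 + 6*I) + 24*I)/(u + 5*I)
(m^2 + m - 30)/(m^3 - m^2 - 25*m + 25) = (m + 6)/(m^2 + 4*m - 5)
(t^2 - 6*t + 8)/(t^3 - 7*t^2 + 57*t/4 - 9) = 4*(t - 2)/(4*t^2 - 12*t + 9)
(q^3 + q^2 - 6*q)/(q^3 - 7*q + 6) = q/(q - 1)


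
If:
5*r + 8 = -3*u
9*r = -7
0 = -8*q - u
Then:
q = 37/216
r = -7/9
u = -37/27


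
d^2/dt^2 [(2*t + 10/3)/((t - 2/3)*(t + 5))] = 4*(27*t^3 + 135*t^2 + 855*t + 1385)/(27*t^6 + 351*t^5 + 1251*t^4 - 143*t^3 - 4170*t^2 + 3900*t - 1000)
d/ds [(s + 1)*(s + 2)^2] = (s + 2)*(3*s + 4)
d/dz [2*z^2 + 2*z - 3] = 4*z + 2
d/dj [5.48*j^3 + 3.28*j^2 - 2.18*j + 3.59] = 16.44*j^2 + 6.56*j - 2.18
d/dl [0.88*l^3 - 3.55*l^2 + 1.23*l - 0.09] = 2.64*l^2 - 7.1*l + 1.23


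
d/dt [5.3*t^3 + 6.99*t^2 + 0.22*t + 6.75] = 15.9*t^2 + 13.98*t + 0.22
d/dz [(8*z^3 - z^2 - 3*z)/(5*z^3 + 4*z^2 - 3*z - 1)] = (37*z^4 - 18*z^3 - 9*z^2 + 2*z + 3)/(25*z^6 + 40*z^5 - 14*z^4 - 34*z^3 + z^2 + 6*z + 1)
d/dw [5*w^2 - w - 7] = 10*w - 1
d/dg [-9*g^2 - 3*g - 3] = -18*g - 3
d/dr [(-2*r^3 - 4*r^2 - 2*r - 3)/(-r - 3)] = (4*r^3 + 22*r^2 + 24*r + 3)/(r^2 + 6*r + 9)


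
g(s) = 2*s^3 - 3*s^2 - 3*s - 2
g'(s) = 6*s^2 - 6*s - 3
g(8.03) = 816.03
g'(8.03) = 335.71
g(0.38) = -3.46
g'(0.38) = -4.41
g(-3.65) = -128.27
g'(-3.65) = 98.84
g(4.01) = 66.69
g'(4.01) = 69.42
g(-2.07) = -26.38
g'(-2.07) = 35.13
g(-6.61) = -690.86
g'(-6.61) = 298.81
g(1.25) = -6.53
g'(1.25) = -1.12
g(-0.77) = -2.38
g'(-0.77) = 5.18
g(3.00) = 16.00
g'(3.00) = 33.00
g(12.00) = 2986.00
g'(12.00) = 789.00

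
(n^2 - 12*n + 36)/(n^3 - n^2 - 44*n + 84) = (n - 6)/(n^2 + 5*n - 14)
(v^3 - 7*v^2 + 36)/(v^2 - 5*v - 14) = (v^2 - 9*v + 18)/(v - 7)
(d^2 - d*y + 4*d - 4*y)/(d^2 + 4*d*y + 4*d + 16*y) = (d - y)/(d + 4*y)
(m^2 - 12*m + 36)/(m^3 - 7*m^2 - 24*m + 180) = 1/(m + 5)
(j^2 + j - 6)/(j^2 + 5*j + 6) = (j - 2)/(j + 2)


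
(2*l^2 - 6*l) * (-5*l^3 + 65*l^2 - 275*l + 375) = -10*l^5 + 160*l^4 - 940*l^3 + 2400*l^2 - 2250*l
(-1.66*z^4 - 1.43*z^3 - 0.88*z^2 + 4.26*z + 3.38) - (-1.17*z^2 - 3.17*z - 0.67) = -1.66*z^4 - 1.43*z^3 + 0.29*z^2 + 7.43*z + 4.05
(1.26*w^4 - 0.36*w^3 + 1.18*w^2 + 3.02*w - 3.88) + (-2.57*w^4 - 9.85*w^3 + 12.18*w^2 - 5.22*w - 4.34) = -1.31*w^4 - 10.21*w^3 + 13.36*w^2 - 2.2*w - 8.22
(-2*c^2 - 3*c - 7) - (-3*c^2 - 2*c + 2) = c^2 - c - 9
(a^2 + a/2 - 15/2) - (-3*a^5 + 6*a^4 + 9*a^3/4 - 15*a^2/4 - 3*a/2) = 3*a^5 - 6*a^4 - 9*a^3/4 + 19*a^2/4 + 2*a - 15/2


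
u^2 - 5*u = u*(u - 5)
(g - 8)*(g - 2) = g^2 - 10*g + 16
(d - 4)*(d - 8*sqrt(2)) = d^2 - 8*sqrt(2)*d - 4*d + 32*sqrt(2)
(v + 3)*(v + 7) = v^2 + 10*v + 21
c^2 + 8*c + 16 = (c + 4)^2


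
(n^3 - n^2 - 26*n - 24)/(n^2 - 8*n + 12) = (n^2 + 5*n + 4)/(n - 2)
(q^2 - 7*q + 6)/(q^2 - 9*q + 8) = (q - 6)/(q - 8)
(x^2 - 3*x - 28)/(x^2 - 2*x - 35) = (x + 4)/(x + 5)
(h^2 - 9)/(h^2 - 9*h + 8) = (h^2 - 9)/(h^2 - 9*h + 8)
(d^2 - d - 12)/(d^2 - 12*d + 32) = (d + 3)/(d - 8)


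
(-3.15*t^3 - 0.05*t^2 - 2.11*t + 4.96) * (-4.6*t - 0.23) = 14.49*t^4 + 0.9545*t^3 + 9.7175*t^2 - 22.3307*t - 1.1408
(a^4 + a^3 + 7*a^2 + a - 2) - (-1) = a^4 + a^3 + 7*a^2 + a - 1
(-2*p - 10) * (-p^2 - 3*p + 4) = 2*p^3 + 16*p^2 + 22*p - 40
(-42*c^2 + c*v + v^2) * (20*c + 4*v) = -840*c^3 - 148*c^2*v + 24*c*v^2 + 4*v^3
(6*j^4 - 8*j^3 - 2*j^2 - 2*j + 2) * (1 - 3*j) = -18*j^5 + 30*j^4 - 2*j^3 + 4*j^2 - 8*j + 2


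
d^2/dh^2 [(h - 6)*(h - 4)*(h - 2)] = 6*h - 24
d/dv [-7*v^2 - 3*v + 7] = -14*v - 3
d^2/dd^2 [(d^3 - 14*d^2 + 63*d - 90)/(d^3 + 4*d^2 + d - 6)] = 12*(-3*d^6 + 31*d^5 + 49*d^4 - 407*d^3 - 558*d^2 + 324*d - 396)/(d^9 + 12*d^8 + 51*d^7 + 70*d^6 - 93*d^5 - 312*d^4 - 35*d^3 + 414*d^2 + 108*d - 216)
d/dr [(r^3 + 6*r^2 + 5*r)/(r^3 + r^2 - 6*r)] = (-5*r^2 - 22*r - 41)/(r^4 + 2*r^3 - 11*r^2 - 12*r + 36)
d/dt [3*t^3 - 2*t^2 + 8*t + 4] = 9*t^2 - 4*t + 8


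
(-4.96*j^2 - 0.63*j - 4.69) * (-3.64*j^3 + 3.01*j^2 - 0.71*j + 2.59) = 18.0544*j^5 - 12.6364*j^4 + 18.6969*j^3 - 26.516*j^2 + 1.6982*j - 12.1471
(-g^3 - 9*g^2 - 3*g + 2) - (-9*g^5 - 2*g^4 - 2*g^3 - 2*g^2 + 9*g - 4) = 9*g^5 + 2*g^4 + g^3 - 7*g^2 - 12*g + 6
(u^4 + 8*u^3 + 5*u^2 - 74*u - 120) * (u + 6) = u^5 + 14*u^4 + 53*u^3 - 44*u^2 - 564*u - 720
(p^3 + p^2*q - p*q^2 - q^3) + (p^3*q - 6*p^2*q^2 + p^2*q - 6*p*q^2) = p^3*q + p^3 - 6*p^2*q^2 + 2*p^2*q - 7*p*q^2 - q^3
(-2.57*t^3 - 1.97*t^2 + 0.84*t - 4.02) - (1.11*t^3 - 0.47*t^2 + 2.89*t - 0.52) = -3.68*t^3 - 1.5*t^2 - 2.05*t - 3.5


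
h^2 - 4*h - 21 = (h - 7)*(h + 3)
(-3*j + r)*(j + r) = -3*j^2 - 2*j*r + r^2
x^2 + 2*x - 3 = (x - 1)*(x + 3)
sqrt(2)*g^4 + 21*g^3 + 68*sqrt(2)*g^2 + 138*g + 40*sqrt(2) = (g + sqrt(2))*(g + 4*sqrt(2))*(g + 5*sqrt(2))*(sqrt(2)*g + 1)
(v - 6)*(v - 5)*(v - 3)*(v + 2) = v^4 - 12*v^3 + 35*v^2 + 36*v - 180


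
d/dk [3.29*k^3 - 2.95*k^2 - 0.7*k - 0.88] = 9.87*k^2 - 5.9*k - 0.7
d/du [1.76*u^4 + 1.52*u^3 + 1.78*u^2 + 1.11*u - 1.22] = 7.04*u^3 + 4.56*u^2 + 3.56*u + 1.11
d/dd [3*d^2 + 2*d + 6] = 6*d + 2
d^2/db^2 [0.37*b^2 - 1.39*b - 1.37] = 0.740000000000000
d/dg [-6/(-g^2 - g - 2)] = 6*(-2*g - 1)/(g^2 + g + 2)^2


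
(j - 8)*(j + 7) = j^2 - j - 56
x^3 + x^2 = x^2*(x + 1)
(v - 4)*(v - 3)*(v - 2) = v^3 - 9*v^2 + 26*v - 24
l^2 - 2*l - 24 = (l - 6)*(l + 4)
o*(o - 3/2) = o^2 - 3*o/2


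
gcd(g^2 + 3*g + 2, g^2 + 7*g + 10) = g + 2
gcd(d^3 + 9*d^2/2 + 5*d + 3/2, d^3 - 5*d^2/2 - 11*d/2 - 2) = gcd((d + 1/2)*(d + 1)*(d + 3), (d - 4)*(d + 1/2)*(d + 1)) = d^2 + 3*d/2 + 1/2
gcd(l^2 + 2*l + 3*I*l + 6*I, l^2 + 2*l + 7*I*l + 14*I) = l + 2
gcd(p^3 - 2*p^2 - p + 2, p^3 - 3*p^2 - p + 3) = p^2 - 1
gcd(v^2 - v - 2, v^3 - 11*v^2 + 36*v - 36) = v - 2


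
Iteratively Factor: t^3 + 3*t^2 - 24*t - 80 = (t + 4)*(t^2 - t - 20) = (t - 5)*(t + 4)*(t + 4)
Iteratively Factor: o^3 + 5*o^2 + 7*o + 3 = (o + 1)*(o^2 + 4*o + 3) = (o + 1)^2*(o + 3)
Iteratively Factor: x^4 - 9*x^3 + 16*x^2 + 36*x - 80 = (x + 2)*(x^3 - 11*x^2 + 38*x - 40) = (x - 2)*(x + 2)*(x^2 - 9*x + 20) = (x - 4)*(x - 2)*(x + 2)*(x - 5)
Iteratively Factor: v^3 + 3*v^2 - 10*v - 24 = (v + 2)*(v^2 + v - 12) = (v - 3)*(v + 2)*(v + 4)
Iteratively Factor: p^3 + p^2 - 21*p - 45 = (p + 3)*(p^2 - 2*p - 15) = (p + 3)^2*(p - 5)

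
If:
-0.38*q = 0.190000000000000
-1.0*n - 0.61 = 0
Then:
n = -0.61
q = -0.50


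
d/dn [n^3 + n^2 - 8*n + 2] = 3*n^2 + 2*n - 8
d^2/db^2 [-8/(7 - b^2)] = 16*(3*b^2 + 7)/(b^2 - 7)^3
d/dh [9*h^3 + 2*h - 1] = 27*h^2 + 2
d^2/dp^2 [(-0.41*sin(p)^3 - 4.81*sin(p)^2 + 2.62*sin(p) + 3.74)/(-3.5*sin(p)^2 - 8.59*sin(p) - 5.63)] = (-5.02249999999999*sin(p)^7 - 36.9799500000001*sin(p)^6 + 39.5370660000003*sin(p)^5 - 89.418128*sin(p)^4 - 1096.32135*sin(p)^3 - 1479.981834*sin(p)^2 - 384.748506*sin(p) + 153.797898)/(42.875*sin(p)^6 + 315.6825*sin(p)^5 + 981.67755*sin(p)^4 + 1649.435479*sin(p)^3 + 1579.098459*sin(p)^2 + 816.829113*sin(p) + 178.453547)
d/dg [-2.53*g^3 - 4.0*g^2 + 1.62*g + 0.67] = -7.59*g^2 - 8.0*g + 1.62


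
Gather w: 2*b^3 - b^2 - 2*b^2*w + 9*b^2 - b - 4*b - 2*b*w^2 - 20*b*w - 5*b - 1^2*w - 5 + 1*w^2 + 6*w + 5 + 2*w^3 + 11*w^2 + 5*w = 2*b^3 + 8*b^2 - 10*b + 2*w^3 + w^2*(12 - 2*b) + w*(-2*b^2 - 20*b + 10)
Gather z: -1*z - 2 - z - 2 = -2*z - 4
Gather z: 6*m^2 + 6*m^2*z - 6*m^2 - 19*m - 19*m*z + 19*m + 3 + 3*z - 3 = z*(6*m^2 - 19*m + 3)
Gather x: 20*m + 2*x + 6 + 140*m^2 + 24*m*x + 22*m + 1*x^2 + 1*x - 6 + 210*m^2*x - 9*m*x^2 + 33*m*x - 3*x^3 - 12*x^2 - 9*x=140*m^2 + 42*m - 3*x^3 + x^2*(-9*m - 11) + x*(210*m^2 + 57*m - 6)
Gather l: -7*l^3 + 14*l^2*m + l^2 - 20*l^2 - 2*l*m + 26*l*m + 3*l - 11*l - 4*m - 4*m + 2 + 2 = -7*l^3 + l^2*(14*m - 19) + l*(24*m - 8) - 8*m + 4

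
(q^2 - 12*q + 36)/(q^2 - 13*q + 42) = (q - 6)/(q - 7)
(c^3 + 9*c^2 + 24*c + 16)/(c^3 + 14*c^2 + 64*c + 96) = (c + 1)/(c + 6)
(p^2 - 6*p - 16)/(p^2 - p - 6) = (p - 8)/(p - 3)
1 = 1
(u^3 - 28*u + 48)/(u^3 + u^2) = (u^3 - 28*u + 48)/(u^2*(u + 1))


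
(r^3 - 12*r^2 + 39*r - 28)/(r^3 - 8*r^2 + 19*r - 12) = (r - 7)/(r - 3)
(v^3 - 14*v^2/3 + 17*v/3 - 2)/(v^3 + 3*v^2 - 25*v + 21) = (v - 2/3)/(v + 7)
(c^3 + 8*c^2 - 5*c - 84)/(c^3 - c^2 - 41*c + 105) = (c + 4)/(c - 5)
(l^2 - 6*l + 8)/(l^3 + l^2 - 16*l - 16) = (l - 2)/(l^2 + 5*l + 4)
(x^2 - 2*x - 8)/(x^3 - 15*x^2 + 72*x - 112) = (x + 2)/(x^2 - 11*x + 28)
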